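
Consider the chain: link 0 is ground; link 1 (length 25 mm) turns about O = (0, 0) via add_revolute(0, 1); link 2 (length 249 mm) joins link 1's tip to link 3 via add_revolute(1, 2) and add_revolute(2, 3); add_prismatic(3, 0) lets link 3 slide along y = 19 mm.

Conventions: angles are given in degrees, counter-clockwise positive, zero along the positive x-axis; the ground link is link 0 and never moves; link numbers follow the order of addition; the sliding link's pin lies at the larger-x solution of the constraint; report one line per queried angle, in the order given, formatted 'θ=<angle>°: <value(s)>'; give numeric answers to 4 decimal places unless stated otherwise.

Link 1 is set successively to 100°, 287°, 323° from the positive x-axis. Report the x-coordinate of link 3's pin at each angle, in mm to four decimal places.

geometry: r = 25 mm, L = 249 mm, e = 19 mm
θ=100°: crank pin P = (r cos θ, r sin θ) = (-4.341204, 24.620194)
θ=100°: h = r sin θ − e = 24.620194 − 19 = 5.620194
θ=100°: x = r cos θ + √(L² − h²) = -4.341204 + 248.936565 = 244.595361
θ=287°: crank pin P = (r cos θ, r sin θ) = (7.309293, -23.907619)
θ=287°: h = r sin θ − e = -23.907619 − 19 = -42.907619
θ=287°: x = r cos θ + √(L² − h²) = 7.309293 + 245.275225 = 252.584518
θ=323°: crank pin P = (r cos θ, r sin θ) = (19.965888, -15.045376)
θ=323°: h = r sin θ − e = -15.045376 − 19 = -34.045376
θ=323°: x = r cos θ + √(L² − h²) = 19.965888 + 246.661534 = 266.627422

θ=100°: 244.5954
θ=287°: 252.5845
θ=323°: 266.6274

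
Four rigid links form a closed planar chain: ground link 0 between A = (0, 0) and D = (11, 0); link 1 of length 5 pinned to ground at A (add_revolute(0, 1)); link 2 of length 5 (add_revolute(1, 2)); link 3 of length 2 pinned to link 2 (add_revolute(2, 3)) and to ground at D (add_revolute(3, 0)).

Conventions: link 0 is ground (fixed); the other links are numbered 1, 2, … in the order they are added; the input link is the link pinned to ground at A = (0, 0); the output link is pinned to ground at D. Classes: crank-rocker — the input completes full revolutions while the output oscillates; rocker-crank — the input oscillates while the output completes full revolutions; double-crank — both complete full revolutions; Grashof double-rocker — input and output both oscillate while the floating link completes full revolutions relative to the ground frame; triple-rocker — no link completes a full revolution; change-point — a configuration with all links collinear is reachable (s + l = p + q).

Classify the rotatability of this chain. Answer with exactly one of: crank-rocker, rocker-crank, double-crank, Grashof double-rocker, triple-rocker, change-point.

lengths: ground=11, input=5, coupler=5, output=2
sorted: s=2 (shortest), l=11 (longest), p+q=10
s + l = 13 vs p + q = 10
s + l > p + q → non-Grashof → no link fully rotates → triple-rocker

triple-rocker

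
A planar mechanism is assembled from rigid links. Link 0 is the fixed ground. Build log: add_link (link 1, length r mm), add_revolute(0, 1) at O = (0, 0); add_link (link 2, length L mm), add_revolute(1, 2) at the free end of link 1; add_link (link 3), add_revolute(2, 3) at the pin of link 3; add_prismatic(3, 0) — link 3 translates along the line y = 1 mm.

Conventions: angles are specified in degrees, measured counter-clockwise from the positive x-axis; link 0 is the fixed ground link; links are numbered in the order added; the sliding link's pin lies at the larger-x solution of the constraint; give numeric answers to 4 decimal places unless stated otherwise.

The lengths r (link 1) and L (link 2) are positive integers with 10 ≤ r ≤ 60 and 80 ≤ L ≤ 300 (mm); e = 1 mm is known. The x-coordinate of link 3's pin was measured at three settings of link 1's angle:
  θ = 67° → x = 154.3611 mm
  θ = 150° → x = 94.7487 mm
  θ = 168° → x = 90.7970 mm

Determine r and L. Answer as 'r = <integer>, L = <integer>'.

constraint per measurement: (x − r cos θ)² + (r sin θ − e)² = L²
subtracting the θ₁ and θ₂ equations cancels the r² and L² terms:
r = (x₁² − x₂²) / (2[(x₁cos θ₁ + e sin θ₁) − (x₂cos θ₂ + e sin θ₂)]) = 51.9999 → r = 52
L² = (x₁ − r cos θ₁)² + (r sin θ₁ − e)² = 20163.9933 → L = 142.0000 → L = 142
check at θ₃=168°: x = 90.7970 (printed 90.7970) ✓

r = 52, L = 142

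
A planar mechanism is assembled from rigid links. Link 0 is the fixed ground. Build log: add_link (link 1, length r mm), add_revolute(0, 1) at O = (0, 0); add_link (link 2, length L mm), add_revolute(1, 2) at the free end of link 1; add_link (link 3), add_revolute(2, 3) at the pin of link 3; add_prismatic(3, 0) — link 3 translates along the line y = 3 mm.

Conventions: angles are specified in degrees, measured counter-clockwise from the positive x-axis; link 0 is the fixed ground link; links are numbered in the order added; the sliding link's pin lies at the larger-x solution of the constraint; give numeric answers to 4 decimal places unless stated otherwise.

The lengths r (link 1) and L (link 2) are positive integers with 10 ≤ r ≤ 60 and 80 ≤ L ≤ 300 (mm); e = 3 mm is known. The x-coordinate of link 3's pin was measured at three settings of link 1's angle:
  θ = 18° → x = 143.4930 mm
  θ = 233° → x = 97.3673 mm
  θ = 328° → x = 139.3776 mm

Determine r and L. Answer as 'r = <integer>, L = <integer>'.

constraint per measurement: (x − r cos θ)² + (r sin θ − e)² = L²
subtracting the θ₁ and θ₂ equations cancels the r² and L² terms:
r = (x₁² − x₂²) / (2[(x₁cos θ₁ + e sin θ₁) − (x₂cos θ₂ + e sin θ₂)]) = 28.0000 → r = 28
L² = (x₁ − r cos θ₁)² + (r sin θ₁ − e)² = 13689.0088 → L = 117.0000 → L = 117
check at θ₃=328°: x = 139.3776 (printed 139.3776) ✓

r = 28, L = 117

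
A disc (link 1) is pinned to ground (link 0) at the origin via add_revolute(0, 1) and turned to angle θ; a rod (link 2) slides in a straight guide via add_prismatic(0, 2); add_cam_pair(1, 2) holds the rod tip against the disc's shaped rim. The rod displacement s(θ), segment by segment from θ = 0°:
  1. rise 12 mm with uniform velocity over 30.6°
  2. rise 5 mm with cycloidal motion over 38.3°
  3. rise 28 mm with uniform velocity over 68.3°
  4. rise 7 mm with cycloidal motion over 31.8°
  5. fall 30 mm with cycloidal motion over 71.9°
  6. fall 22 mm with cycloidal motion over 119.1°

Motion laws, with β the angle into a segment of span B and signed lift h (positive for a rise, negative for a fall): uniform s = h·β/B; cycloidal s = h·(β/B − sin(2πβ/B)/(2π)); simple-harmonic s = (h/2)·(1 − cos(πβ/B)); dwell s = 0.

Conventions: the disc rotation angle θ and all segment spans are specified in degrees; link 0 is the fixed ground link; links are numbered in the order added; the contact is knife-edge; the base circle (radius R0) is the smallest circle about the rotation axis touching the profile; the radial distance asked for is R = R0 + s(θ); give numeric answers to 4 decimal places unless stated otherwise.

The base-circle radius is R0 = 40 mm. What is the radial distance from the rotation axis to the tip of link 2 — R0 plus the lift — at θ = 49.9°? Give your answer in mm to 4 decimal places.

segment 1 (0° to 30.6°, uniform, h = 12) is passed completely: s = 0.0000 + (12) = 12.0000
θ = 49.9° falls in segment 2 (30.6° to 68.9°, cycloidal, h = 5): β = 49.9 − 30.6 = 19.3°, B = 38.3°; Δs = 5·(0.5039 − sin(2π·0.5039)/(2π)) = 2.5392; s = 12.0000 + 2.5392 = 14.5392
R = R0 + s = 40 + 14.5392 = 54.5392

54.5392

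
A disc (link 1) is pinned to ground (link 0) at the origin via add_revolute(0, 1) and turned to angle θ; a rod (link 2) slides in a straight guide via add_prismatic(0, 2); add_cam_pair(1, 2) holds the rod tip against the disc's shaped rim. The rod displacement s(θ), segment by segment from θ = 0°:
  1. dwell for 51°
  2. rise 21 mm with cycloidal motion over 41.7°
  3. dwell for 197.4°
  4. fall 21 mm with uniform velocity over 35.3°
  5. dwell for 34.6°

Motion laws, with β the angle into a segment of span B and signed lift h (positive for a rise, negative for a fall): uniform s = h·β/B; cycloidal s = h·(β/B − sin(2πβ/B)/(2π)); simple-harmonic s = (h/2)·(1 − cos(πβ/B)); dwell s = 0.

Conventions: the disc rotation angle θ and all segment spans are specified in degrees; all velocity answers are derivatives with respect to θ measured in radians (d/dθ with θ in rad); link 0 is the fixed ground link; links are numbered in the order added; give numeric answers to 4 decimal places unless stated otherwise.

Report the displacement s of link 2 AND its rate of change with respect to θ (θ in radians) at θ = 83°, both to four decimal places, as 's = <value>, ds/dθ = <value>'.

segment 1 (0° to 51°, dwell): s unchanged at 0.0000
θ = 83° falls in segment 2 (51° to 92.7°, cycloidal, h = 21): β = 83 − 51 = 32°, B = 41.7°; Δs = 21·(0.7674 − sin(2π·0.7674)/(2π)) = 19.4374; s = 0.0000 + 19.4374 = 19.4374
velocity in seg [51°–92.7°] (cycloidal), θ in radians: β = 32° = 0.5585 rad, B = 41.7° = 0.7278 rad; ds/dθ = (h/B)(1 − cos(2πβ/B)) = (21/0.7278)(1 − cos(2π·0.7674)) = 25.708244 mm/rad

s = 19.4374, ds/dθ = 25.7082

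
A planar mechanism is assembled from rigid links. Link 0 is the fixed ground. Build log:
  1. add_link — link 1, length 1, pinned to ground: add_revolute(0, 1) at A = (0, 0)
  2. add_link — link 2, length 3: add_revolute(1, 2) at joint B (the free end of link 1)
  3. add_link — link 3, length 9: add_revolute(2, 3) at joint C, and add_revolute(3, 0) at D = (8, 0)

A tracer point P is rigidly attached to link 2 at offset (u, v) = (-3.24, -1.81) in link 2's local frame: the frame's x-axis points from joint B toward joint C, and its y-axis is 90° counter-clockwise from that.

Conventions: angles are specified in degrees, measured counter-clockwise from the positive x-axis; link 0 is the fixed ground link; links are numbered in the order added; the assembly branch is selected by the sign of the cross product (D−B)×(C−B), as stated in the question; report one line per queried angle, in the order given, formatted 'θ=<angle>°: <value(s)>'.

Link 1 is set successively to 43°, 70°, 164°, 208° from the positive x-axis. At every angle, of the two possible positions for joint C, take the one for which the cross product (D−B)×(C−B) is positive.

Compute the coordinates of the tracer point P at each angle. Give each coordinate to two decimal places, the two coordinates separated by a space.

A=(0,0), D=(8.00,0)
θ=43°: B = A + 1.00·(cos43°, sin43°) = (0.7314, 0.6820)
θ=43°: |BD| = 7.3006
θ=43°: circle(B,3.00) ∩ circle(D,9.00): a=-1.2808, h=2.7128
θ=43°:   candidates: C₊=(-0.2905,3.5026) cross=19.805; C₋=(-0.7973,-1.8993) cross=-19.805
θ=43°:   branch + wants cross > 0 → take C=(-0.2905,3.5026) (cross=19.805)
θ=43°: ex = (C−B)/|BC| = (-0.3406,0.9402); ey = (-0.9402,-0.3406)
θ=43°: P = B + -3.24·ex + -1.81·ey = (3.5367,-1.7478)
θ=70°: B = A + 1.00·(cos70°, sin70°) = (0.3420, 0.9397)
θ=70°: |BD| = 7.7154
θ=70°: circle(B,3.00) ∩ circle(D,9.00): a=-0.8083, h=2.8891
θ=70°:   candidates: C₊=(-0.1084,3.9057) cross=22.290; C₋=(-0.8121,-1.8294) cross=-22.290
θ=70°:   branch + wants cross > 0 → take C=(-0.1084,3.9057) (cross=22.290)
θ=70°: ex = (C−B)/|BC| = (-0.1501,0.9887); ey = (-0.9887,-0.1501)
θ=70°: P = B + -3.24·ex + -1.81·ey = (2.6179,-1.9919)
θ=164°: B = A + 1.00·(cos164°, sin164°) = (-0.9613, 0.2756)
θ=164°: |BD| = 8.9655
θ=164°: circle(B,3.00) ∩ circle(D,9.00): a=0.4674, h=2.9634
θ=164°:   candidates: C₊=(-0.4030,3.2232) cross=26.568; C₋=(-0.5852,-2.7007) cross=-26.568
θ=164°:   branch + wants cross > 0 → take C=(-0.4030,3.2232) (cross=26.568)
θ=164°: ex = (C−B)/|BC| = (0.1861,0.9825); ey = (-0.9825,0.1861)
θ=164°: P = B + -3.24·ex + -1.81·ey = (0.2142,-3.2446)
θ=208°: B = A + 1.00·(cos208°, sin208°) = (-0.8829, -0.4695)
θ=208°: |BD| = 8.8953
θ=208°: circle(B,3.00) ∩ circle(D,9.00): a=0.4006, h=2.9731
θ=208°:   candidates: C₊=(-0.6398,2.5207) cross=26.447; C₋=(-0.3260,-3.4173) cross=-26.447
θ=208°:   branch + wants cross > 0 → take C=(-0.6398,2.5207) (cross=26.447)
θ=208°: ex = (C−B)/|BC| = (0.0810,0.9967); ey = (-0.9967,0.0810)
θ=208°: P = B + -3.24·ex + -1.81·ey = (0.6585,-3.8455)

θ=43°: 3.54 -1.75
θ=70°: 2.62 -1.99
θ=164°: 0.21 -3.24
θ=208°: 0.66 -3.85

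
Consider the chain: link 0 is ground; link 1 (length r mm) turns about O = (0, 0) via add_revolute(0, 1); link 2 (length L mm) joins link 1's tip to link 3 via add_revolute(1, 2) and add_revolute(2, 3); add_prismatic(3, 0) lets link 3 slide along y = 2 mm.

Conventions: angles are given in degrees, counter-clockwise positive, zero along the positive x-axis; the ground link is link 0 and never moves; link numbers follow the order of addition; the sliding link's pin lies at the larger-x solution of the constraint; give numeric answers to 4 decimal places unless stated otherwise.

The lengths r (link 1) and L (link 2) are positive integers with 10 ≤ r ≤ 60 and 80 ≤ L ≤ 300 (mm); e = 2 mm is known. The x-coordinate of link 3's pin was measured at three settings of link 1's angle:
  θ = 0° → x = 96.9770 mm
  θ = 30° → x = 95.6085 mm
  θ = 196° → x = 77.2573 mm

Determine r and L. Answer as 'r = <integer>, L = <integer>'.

constraint per measurement: (x − r cos θ)² + (r sin θ − e)² = L²
subtracting the θ₁ and θ₂ equations cancels the r² and L² terms:
r = (x₁² − x₂²) / (2[(x₁cos θ₁ + e sin θ₁) − (x₂cos θ₂ + e sin θ₂)]) = 10.0000 → r = 10
L² = (x₁ − r cos θ₁)² + (r sin θ₁ − e)² = 7568.9985 → L = 87.0000 → L = 87
check at θ₃=196°: x = 77.2573 (printed 77.2573) ✓

r = 10, L = 87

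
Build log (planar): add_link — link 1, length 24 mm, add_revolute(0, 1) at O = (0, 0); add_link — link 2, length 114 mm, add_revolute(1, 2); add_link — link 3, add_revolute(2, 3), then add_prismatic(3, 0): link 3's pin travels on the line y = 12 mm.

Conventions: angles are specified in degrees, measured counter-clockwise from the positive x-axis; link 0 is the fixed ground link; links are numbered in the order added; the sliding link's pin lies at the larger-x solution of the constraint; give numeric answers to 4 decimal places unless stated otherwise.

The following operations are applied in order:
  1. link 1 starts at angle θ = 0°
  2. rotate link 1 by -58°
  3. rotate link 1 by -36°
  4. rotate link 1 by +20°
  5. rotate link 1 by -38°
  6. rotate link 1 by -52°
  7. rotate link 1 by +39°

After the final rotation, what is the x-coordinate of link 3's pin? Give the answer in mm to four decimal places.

geometry: r = 24 mm, L = 114 mm, e = 12 mm; θ starts at 0°
rotate link 1 by -58°: θ ← 0° -58° = -58°
rotate link 1 by -36°: θ ← -58° -36° = -94°
rotate link 1 by +20°: θ ← -94° +20° = -74°
rotate link 1 by -38°: θ ← -74° -38° = -112°
rotate link 1 by -52°: θ ← -112° -52° = -164°
rotate link 1 by +39°: θ ← -164° +39° = -125°
crank pin P = (r cos θ, r sin θ) = (-13.765834, -19.659649)
h = r sin θ − e = -19.659649 − 12 = -31.659649
x = r cos θ + √(L² − h²) = -13.765834 + 109.515600 = 95.749765

95.7498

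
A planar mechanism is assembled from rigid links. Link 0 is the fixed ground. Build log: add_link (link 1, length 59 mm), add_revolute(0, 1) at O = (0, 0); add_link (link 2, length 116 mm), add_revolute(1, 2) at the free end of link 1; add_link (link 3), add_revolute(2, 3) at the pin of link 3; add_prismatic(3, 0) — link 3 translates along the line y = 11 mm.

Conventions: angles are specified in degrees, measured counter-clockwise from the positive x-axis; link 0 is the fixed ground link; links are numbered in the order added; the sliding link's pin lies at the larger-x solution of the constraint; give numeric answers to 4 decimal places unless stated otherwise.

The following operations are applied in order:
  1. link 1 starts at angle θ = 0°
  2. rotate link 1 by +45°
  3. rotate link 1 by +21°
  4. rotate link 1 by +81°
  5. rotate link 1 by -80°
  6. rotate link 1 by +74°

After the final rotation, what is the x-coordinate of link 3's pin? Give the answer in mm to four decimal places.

geometry: r = 59 mm, L = 116 mm, e = 11 mm; θ starts at 0°
rotate link 1 by +45°: θ ← 0° +45° = 45°
rotate link 1 by +21°: θ ← 45° +21° = 66°
rotate link 1 by +81°: θ ← 66° +81° = 147°
rotate link 1 by -80°: θ ← 147° -80° = 67°
rotate link 1 by +74°: θ ← 67° +74° = 141°
crank pin P = (r cos θ, r sin θ) = (-45.851612, 37.129903)
h = r sin θ − e = 37.129903 − 11 = 26.129903
x = r cos θ + √(L² − h²) = -45.851612 + 113.018707 = 67.167095

67.1671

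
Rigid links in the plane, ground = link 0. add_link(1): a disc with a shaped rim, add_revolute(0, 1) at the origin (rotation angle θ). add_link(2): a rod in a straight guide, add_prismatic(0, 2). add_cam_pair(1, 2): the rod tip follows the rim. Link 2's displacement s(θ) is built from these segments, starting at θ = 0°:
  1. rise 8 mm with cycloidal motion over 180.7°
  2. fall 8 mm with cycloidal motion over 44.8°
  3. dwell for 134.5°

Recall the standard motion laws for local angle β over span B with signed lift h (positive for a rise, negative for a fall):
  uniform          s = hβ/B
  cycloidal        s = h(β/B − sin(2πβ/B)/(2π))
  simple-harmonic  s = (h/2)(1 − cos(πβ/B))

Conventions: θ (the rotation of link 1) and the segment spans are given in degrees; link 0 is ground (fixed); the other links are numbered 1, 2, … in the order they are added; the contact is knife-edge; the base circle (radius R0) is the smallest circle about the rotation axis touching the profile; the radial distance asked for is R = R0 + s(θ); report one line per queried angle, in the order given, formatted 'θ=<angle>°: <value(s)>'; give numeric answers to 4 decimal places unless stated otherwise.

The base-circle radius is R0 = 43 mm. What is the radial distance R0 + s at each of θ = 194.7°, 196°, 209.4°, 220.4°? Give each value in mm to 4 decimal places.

segment 1 (0° to 180.7°, cycloidal, h = 8) is passed completely: s = 0.0000 + (8) = 8.0000
θ = 194.7° falls in segment 2 (180.7° to 225.5°, cycloidal, h = -8): β = 194.7 − 180.7 = 14°, B = 44.8°; Δs = -8·(0.3125 − sin(2π·0.3125)/(2π)) = -1.3237; s = 8.0000 − 1.3237 = 6.6763
θ = 196° falls in segment 2 (180.7° to 225.5°, cycloidal, h = -8): β = 196 − 180.7 = 15.3°, B = 44.8°; Δs = -8·(0.3415 − sin(2π·0.3415)/(2π)) = -1.6637; s = 8.0000 − 1.6637 = 6.3363
θ = 209.4° falls in segment 2 (180.7° to 225.5°, cycloidal, h = -8): β = 209.4 − 180.7 = 28.7°, B = 44.8°; Δs = -8·(0.6406 − sin(2π·0.6406)/(2π)) = -6.1092; s = 8.0000 − 6.1092 = 1.8908
θ = 220.4° falls in segment 2 (180.7° to 225.5°, cycloidal, h = -8): β = 220.4 − 180.7 = 39.7°, B = 44.8°; Δs = -8·(0.8862 − sin(2π·0.8862)/(2π)) = -7.9243; s = 8.0000 − 7.9243 = 0.0757
θ=194.7°: R = R0 + s = 43 + 6.6763 = 49.6763
θ=196°: R = R0 + s = 43 + 6.3363 = 49.3363
θ=209.4°: R = R0 + s = 43 + 1.8908 = 44.8908
θ=220.4°: R = R0 + s = 43 + 0.0757 = 43.0757

θ=194.7°: 49.6763
θ=196°: 49.3363
θ=209.4°: 44.8908
θ=220.4°: 43.0757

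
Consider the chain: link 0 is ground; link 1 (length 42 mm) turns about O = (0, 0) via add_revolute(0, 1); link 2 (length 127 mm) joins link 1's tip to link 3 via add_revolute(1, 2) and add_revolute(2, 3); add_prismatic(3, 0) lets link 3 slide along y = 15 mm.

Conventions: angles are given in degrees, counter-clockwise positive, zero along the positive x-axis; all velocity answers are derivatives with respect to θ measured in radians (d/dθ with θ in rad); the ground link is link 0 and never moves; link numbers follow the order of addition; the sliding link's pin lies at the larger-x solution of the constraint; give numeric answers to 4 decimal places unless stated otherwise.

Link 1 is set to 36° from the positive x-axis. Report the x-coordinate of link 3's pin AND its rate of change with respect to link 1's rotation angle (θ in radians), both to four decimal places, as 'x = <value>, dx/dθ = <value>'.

geometry: r = 42 mm, L = 127 mm, e = 15 mm
crank pin P = (r cos θ, r sin θ) = (33.978714, 24.686981)
h = r sin θ − e = 24.686981 − 15 = 9.686981
x = r cos θ + √(L² − h²) = 33.978714 + 126.630022 = 160.608736
dx/dθ = −r sin θ − h·r cos θ/√(L² − h²) (θ in radians; h = 9.686981) = -27.286294

x = 160.6087, dx/dθ = -27.2863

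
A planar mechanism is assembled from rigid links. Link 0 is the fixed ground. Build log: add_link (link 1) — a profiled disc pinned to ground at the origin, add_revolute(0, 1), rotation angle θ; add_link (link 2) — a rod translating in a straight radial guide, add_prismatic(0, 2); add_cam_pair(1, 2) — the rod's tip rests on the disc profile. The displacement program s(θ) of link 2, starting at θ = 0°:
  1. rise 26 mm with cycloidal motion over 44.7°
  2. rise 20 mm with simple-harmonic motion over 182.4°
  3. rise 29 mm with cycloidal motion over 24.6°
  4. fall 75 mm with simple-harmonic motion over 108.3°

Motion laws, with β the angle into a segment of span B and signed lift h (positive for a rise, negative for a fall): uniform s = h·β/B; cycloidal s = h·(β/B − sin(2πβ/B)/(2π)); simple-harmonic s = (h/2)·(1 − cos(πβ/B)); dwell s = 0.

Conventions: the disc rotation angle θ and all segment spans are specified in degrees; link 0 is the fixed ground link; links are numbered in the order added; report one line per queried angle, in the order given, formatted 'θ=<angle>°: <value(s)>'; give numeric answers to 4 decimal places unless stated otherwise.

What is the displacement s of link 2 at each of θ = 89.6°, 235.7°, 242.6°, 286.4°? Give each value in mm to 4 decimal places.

seg 1 [0°–44.7°] cycloidal, h=26: full span → s += 26 → s = 26.0000
seg 2 [44.7°–227.1°] simple-harmonic, h=20: θ=89.6° here. β=44.9, B=182.4. 20/2·(1 − cos(π·0.2462)) = 2.8442 → s = 28.8442
seg 2 [44.7°–227.1°] simple-harmonic, h=20: full span → s += 20 → s = 46.0000
seg 3 [227.1°–251.7°] cycloidal, h=29: θ=235.7° here. β=8.6, B=24.6. 29·(0.3496 − sin(2π·0.3496)/(2π)) = 6.3973 → s = 52.3973
seg 3 [227.1°–251.7°] cycloidal, h=29: θ=242.6° here. β=15.5, B=24.6. 29·(0.6301 − sin(2π·0.6301)/(2π)) = 21.6385 → s = 67.6385
seg 3 [227.1°–251.7°] cycloidal, h=29: full span → s += 29 → s = 75.0000
seg 4 [251.7°–360°] simple-harmonic, h=-75: θ=286.4° here. β=34.7, B=108.3. -75/2·(1 − cos(π·0.3204)) = -17.4469 → s = 57.5531

θ=89.6°: 28.8442
θ=235.7°: 52.3973
θ=242.6°: 67.6385
θ=286.4°: 57.5531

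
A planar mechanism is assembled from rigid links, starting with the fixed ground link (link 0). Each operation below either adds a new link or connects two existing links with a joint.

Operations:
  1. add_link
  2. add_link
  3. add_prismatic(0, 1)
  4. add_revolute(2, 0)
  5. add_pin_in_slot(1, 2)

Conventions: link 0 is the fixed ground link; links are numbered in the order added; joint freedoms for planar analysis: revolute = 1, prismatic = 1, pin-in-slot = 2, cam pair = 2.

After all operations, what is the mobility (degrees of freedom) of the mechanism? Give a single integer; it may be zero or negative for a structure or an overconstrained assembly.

link 0 = ground. State L|J1|J2 = 1|0|0
+link1  2|0|0
+link2  3|0|0
P(0,1) f=1→J1  3|1|0
R(2,0) f=1→J1  3|2|0
PS(1,2) f=2→J2  3|2|1
M = 3(3−1)−2·2−1 = 6−4−1 = 1

M = 1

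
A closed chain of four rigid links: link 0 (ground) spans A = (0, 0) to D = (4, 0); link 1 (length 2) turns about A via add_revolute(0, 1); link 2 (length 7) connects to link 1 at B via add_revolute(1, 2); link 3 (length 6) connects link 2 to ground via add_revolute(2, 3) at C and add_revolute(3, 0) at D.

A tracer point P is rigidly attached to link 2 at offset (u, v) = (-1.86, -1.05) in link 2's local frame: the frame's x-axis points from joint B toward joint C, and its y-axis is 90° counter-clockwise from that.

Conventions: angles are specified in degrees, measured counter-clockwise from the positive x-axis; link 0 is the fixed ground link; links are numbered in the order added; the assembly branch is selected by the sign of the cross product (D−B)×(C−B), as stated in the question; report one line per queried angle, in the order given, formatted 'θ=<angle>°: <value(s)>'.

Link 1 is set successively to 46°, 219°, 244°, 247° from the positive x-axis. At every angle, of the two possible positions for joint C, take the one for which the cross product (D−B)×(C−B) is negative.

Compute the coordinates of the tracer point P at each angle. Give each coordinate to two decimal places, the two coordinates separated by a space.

A=(0,0), D=(4.00,0)
θ=46°: B = A + 2.00·(cos46°, sin46°) = (1.3893, 1.4387)
θ=46°: |BD| = 2.9808
θ=46°: circle(B,7.00) ∩ circle(D,6.00): a=3.6710, h=5.9602
θ=46°:   candidates: C₊=(7.4811,4.8869) cross=17.766; C₋=(1.7278,-5.5531) cross=-17.766
θ=46°:   branch - wants cross < 0 → take C=(1.7278,-5.5531) (cross=-17.766)
θ=46°: ex = (C−B)/|BC| = (0.0484,-0.9988); ey = (0.9988,0.0484)
θ=46°: P = B + -1.86·ex + -1.05·ey = (0.2506,3.2457)
θ=219°: B = A + 2.00·(cos219°, sin219°) = (-1.5543, -1.2586)
θ=219°: |BD| = 5.6951
θ=219°: circle(B,7.00) ∩ circle(D,6.00): a=3.9889, h=5.7523
θ=219°:   candidates: C₊=(1.0647,5.2330) cross=32.760; C₋=(3.6072,-5.9871) cross=-32.760
θ=219°:   branch - wants cross < 0 → take C=(3.6072,-5.9871) (cross=-32.760)
θ=219°: ex = (C−B)/|BC| = (0.7374,-0.6755); ey = (0.6755,0.7374)
θ=219°: P = B + -1.86·ex + -1.05·ey = (-3.6351,-0.7764)
θ=244°: B = A + 2.00·(cos244°, sin244°) = (-0.8767, -1.7976)
θ=244°: |BD| = 5.1975
θ=244°: circle(B,7.00) ∩ circle(D,6.00): a=3.8493, h=5.8466
θ=244°:   candidates: C₊=(0.7130,5.0195) cross=30.388; C₋=(4.7571,-5.9520) cross=-30.388
θ=244°:   branch - wants cross < 0 → take C=(4.7571,-5.9520) (cross=-30.388)
θ=244°: ex = (C−B)/|BC| = (0.8048,-0.5935); ey = (0.5935,0.8048)
θ=244°: P = B + -1.86·ex + -1.05·ey = (-2.9969,-1.5388)
θ=247°: B = A + 2.00·(cos247°, sin247°) = (-0.7815, -1.8410)
θ=247°: |BD| = 5.1236
θ=247°: circle(B,7.00) ∩ circle(D,6.00): a=3.8304, h=5.8590
θ=247°:   candidates: C₊=(0.6879,5.0030) cross=30.019; C₋=(4.8984,-5.9324) cross=-30.019
θ=247°:   branch - wants cross < 0 → take C=(4.8984,-5.9324) (cross=-30.019)
θ=247°: ex = (C−B)/|BC| = (0.8114,-0.5845); ey = (0.5845,0.8114)
θ=247°: P = B + -1.86·ex + -1.05·ey = (-2.9044,-1.6059)

θ=46°: 0.25 3.25
θ=219°: -3.64 -0.78
θ=244°: -3.00 -1.54
θ=247°: -2.90 -1.61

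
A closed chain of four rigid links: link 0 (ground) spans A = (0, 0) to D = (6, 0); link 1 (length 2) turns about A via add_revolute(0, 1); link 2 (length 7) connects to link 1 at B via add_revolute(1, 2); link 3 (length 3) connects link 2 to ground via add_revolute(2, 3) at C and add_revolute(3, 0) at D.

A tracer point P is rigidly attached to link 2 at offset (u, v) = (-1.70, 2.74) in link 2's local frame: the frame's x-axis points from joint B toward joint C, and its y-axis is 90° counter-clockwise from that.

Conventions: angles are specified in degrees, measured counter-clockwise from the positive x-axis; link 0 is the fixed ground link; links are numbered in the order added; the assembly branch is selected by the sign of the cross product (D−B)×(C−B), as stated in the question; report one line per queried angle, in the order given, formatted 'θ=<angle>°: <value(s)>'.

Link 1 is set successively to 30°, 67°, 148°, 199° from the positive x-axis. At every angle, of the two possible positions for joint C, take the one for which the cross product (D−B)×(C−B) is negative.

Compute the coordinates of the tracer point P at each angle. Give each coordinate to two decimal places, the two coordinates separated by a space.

A=(0,0), D=(6.00,0)
θ=30°: B = A + 2.00·(cos30°, sin30°) = (1.7321, 1.0000)
θ=30°: |BD| = 4.3835
θ=30°: circle(B,7.00) ∩ circle(D,3.00): a=6.7543, h=1.8383
θ=30°:   candidates: C₊=(8.7276,1.2490) cross=8.058; C₋=(7.8889,-2.3307) cross=-8.058
θ=30°:   branch - wants cross < 0 → take C=(7.8889,-2.3307) (cross=-8.058)
θ=30°: ex = (C−B)/|BC| = (0.8795,-0.4758); ey = (0.4758,0.8795)
θ=30°: P = B + -1.70·ex + 2.74·ey = (1.5406,4.2188)
θ=67°: B = A + 2.00·(cos67°, sin67°) = (0.7815, 1.8410)
θ=67°: |BD| = 5.5338
θ=67°: circle(B,7.00) ∩ circle(D,3.00): a=6.3811, h=2.8779
θ=67°:   candidates: C₊=(7.7565,2.4320) cross=15.925; C₋=(5.8416,-2.9958) cross=-15.925
θ=67°:   branch - wants cross < 0 → take C=(5.8416,-2.9958) (cross=-15.925)
θ=67°: ex = (C−B)/|BC| = (0.7229,-0.6910); ey = (0.6910,0.7229)
θ=67°: P = B + -1.70·ex + 2.74·ey = (1.4458,4.9964)
θ=148°: B = A + 2.00·(cos148°, sin148°) = (-1.6961, 1.0598)
θ=148°: |BD| = 7.7687
θ=148°: circle(B,7.00) ∩ circle(D,3.00): a=6.4588, h=2.6989
θ=148°:   candidates: C₊=(5.0705,2.8524) cross=20.967; C₋=(4.3341,-2.4950) cross=-20.967
θ=148°:   branch - wants cross < 0 → take C=(4.3341,-2.4950) (cross=-20.967)
θ=148°: ex = (C−B)/|BC| = (0.8615,-0.5078); ey = (0.5078,0.8615)
θ=148°: P = B + -1.70·ex + 2.74·ey = (-1.7691,4.2835)
θ=199°: B = A + 2.00·(cos199°, sin199°) = (-1.8910, -0.6511)
θ=199°: |BD| = 7.9179
θ=199°: circle(B,7.00) ∩ circle(D,3.00): a=6.4849, h=2.6356
θ=199°:   candidates: C₊=(4.3551,2.5089) cross=20.869; C₋=(4.7886,-2.7445) cross=-20.869
θ=199°:   branch - wants cross < 0 → take C=(4.7886,-2.7445) (cross=-20.869)
θ=199°: ex = (C−B)/|BC| = (0.9542,-0.2991); ey = (0.2991,0.9542)
θ=199°: P = B + -1.70·ex + 2.74·ey = (-2.6938,2.4719)

θ=30°: 1.54 4.22
θ=67°: 1.45 5.00
θ=148°: -1.77 4.28
θ=199°: -2.69 2.47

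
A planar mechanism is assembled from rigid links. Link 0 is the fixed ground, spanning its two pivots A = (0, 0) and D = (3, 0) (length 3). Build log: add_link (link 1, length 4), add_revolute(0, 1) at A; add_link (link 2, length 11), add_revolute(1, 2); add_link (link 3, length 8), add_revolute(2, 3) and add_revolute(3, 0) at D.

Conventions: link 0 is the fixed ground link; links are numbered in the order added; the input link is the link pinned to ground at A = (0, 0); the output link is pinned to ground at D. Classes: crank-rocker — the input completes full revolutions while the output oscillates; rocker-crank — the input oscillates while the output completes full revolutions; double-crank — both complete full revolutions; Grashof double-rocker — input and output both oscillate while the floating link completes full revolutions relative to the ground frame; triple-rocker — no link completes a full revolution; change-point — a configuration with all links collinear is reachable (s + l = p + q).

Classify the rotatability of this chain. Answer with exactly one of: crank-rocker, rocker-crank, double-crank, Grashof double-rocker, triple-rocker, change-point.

lengths: ground=3, input=4, coupler=11, output=8
sorted: s=3 (shortest), l=11 (longest), p+q=12
s + l = 14 vs p + q = 12
s + l > p + q → non-Grashof → no link fully rotates → triple-rocker

triple-rocker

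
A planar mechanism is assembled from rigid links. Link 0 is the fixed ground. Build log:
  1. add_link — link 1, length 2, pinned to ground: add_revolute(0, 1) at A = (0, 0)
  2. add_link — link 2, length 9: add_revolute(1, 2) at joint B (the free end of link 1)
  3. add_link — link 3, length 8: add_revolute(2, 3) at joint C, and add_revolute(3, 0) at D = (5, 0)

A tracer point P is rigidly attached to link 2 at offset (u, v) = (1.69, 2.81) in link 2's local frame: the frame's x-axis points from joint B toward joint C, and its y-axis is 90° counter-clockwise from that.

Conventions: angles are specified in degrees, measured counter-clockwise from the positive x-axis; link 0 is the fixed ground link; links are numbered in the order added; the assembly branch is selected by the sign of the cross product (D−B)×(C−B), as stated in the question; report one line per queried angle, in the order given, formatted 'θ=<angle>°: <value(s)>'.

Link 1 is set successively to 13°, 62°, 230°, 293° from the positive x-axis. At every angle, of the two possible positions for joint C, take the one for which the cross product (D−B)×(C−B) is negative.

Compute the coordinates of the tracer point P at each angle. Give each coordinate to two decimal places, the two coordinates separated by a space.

A=(0,0), D=(5.00,0)
θ=13°: B = A + 2.00·(cos13°, sin13°) = (1.9487, 0.4499)
θ=13°: |BD| = 3.0843
θ=13°: circle(B,9.00) ∩ circle(D,8.00): a=4.2981, h=7.9074
θ=13°:   candidates: C₊=(7.3543,7.6457) cross=24.388; C₋=(5.0474,-7.9999) cross=-24.388
θ=13°:   branch - wants cross < 0 → take C=(5.0474,-7.9999) (cross=-24.388)
θ=13°: ex = (C−B)/|BC| = (0.3443,-0.9389); ey = (0.9389,0.3443)
θ=13°: P = B + 1.69·ex + 2.81·ey = (5.1688,-0.1693)
θ=62°: B = A + 2.00·(cos62°, sin62°) = (0.9389, 1.7659)
θ=62°: |BD| = 4.4284
θ=62°: circle(B,9.00) ∩ circle(D,8.00): a=4.1336, h=7.9946
θ=62°:   candidates: C₊=(7.9177,7.4490) cross=35.403; C₋=(1.5417,-7.2139) cross=-35.403
θ=62°:   branch - wants cross < 0 → take C=(1.5417,-7.2139) (cross=-35.403)
θ=62°: ex = (C−B)/|BC| = (0.0670,-0.9978); ey = (0.9978,0.0670)
θ=62°: P = B + 1.69·ex + 2.81·ey = (3.8558,0.2679)
θ=230°: B = A + 2.00·(cos230°, sin230°) = (-1.2856, -1.5321)
θ=230°: |BD| = 6.4696
θ=230°: circle(B,9.00) ∩ circle(D,8.00): a=4.5486, h=7.7659
θ=230°:   candidates: C₊=(1.2946,7.0901) cross=50.243; C₋=(4.9728,-8.0000) cross=-50.243
θ=230°:   branch - wants cross < 0 → take C=(4.9728,-8.0000) (cross=-50.243)
θ=230°: ex = (C−B)/|BC| = (0.6954,-0.7187); ey = (0.7187,0.6954)
θ=230°: P = B + 1.69·ex + 2.81·ey = (1.9090,-0.7926)
θ=293°: B = A + 2.00·(cos293°, sin293°) = (0.7815, -1.8410)
θ=293°: |BD| = 4.6028
θ=293°: circle(B,9.00) ∩ circle(D,8.00): a=4.1481, h=7.9871
θ=293°:   candidates: C₊=(1.3886,7.1385) cross=36.763; C₋=(7.7780,-7.5022) cross=-36.763
θ=293°:   branch - wants cross < 0 → take C=(7.7780,-7.5022) (cross=-36.763)
θ=293°: ex = (C−B)/|BC| = (0.7774,-0.6290); ey = (0.6290,0.7774)
θ=293°: P = B + 1.69·ex + 2.81·ey = (3.8628,-0.7196)

θ=13°: 5.17 -0.17
θ=62°: 3.86 0.27
θ=230°: 1.91 -0.79
θ=293°: 3.86 -0.72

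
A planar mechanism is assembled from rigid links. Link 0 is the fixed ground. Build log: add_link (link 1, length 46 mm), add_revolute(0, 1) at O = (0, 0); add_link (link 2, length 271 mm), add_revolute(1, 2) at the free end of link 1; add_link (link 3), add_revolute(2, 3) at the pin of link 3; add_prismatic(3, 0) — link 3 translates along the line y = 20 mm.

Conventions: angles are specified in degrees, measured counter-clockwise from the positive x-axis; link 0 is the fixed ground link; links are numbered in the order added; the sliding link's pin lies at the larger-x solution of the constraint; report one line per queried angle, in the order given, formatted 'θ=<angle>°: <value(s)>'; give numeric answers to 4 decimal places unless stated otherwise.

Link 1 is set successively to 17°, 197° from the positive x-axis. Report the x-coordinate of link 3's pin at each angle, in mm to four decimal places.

geometry: r = 46 mm, L = 271 mm, e = 20 mm
θ=17°: crank pin P = (r cos θ, r sin θ) = (43.990019, 13.449098)
θ=17°: h = r sin θ − e = 13.449098 − 20 = -6.550902
θ=17°: x = r cos θ + √(L² − h²) = 43.990019 + 270.920811 = 314.910830
θ=197°: crank pin P = (r cos θ, r sin θ) = (-43.990019, -13.449098)
θ=197°: h = r sin θ − e = -13.449098 − 20 = -33.449098
θ=197°: x = r cos θ + √(L² − h²) = -43.990019 + 268.927793 = 224.937774

θ=17°: 314.9108
θ=197°: 224.9378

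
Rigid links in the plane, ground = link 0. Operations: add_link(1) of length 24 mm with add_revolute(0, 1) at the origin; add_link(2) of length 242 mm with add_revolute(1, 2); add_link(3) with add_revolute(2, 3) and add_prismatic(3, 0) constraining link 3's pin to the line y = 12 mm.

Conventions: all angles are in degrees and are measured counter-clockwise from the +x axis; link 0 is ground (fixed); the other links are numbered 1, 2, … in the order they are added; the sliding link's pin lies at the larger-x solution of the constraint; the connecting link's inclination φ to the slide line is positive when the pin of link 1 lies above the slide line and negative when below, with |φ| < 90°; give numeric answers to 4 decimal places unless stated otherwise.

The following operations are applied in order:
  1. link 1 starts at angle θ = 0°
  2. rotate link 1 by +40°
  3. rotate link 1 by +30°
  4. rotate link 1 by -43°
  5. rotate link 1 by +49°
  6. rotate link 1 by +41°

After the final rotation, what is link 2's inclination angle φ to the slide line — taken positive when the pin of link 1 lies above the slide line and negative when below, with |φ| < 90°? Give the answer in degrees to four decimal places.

geometry: r = 24 mm, L = 242 mm, e = 12 mm; θ starts at 0°
rotate link 1 by +40°: θ ← 0° +40° = 40°
rotate link 1 by +30°: θ ← 40° +30° = 70°
rotate link 1 by -43°: θ ← 70° -43° = 27°
rotate link 1 by +49°: θ ← 27° +49° = 76°
rotate link 1 by +41°: θ ← 76° +41° = 117°
h = r sin θ − e = 21.384157 − 12 = 9.384157
sin φ = h / L = 9.384157 / 242 = 0.03877751
φ = arcsin(0.03877751) = 2.222345°

2.2223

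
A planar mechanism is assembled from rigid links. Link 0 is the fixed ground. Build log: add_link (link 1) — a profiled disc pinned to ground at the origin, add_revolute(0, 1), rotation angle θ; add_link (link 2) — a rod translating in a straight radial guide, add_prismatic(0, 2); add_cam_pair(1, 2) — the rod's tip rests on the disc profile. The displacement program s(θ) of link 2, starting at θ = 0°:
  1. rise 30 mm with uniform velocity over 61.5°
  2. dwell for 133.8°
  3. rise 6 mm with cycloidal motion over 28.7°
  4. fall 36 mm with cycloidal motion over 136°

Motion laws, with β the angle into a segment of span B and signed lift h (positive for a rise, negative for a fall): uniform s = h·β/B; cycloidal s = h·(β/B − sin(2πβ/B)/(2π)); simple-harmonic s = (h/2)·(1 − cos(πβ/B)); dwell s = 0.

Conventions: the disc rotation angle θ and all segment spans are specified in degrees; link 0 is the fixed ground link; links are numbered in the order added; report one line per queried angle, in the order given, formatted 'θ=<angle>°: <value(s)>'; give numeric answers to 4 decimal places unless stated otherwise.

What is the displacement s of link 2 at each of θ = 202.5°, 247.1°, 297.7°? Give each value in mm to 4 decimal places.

seg 1 [0°–61.5°] uniform, h=30: full span → s += 30 → s = 30.0000
seg 2 [61.5°–195.3°] dwell: s stays 30.0000
seg 3 [195.3°–224°] cycloidal, h=6: θ=202.5° here. β=7.2, B=28.7. 6·(0.2509 − sin(2π·0.2509)/(2π)) = 0.5503 → s = 30.5503
seg 3 [195.3°–224°] cycloidal, h=6: full span → s += 6 → s = 36.0000
seg 4 [224°–360°] cycloidal, h=-36: θ=247.1° here. β=23.1, B=136. -36·(0.1699 − sin(2π·0.1699)/(2π)) = -1.0964 → s = 34.9036
seg 4 [224°–360°] cycloidal, h=-36: θ=297.7° here. β=73.7, B=136. -36·(0.5419 − sin(2π·0.5419)/(2π)) = -21.0003 → s = 14.9997

θ=202.5°: 30.5503
θ=247.1°: 34.9036
θ=297.7°: 14.9997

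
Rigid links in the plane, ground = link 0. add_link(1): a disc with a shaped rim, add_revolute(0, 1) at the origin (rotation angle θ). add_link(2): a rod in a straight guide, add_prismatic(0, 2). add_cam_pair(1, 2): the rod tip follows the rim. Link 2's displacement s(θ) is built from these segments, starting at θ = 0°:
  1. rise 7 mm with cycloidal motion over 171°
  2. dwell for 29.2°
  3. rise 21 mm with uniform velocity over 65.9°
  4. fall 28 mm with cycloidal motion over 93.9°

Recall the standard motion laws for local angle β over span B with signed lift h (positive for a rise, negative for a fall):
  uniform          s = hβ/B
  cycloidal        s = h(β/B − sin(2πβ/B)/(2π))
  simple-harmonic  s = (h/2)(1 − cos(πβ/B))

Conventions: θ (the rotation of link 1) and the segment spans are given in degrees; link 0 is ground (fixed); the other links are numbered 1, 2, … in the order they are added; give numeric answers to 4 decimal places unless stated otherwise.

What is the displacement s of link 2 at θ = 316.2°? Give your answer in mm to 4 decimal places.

segment 1 (0° to 171°, cycloidal, h = 7) is passed completely: s = 0.0000 + (7) = 7.0000
segment 2 (171° to 200.2°, dwell): s unchanged at 7.0000
segment 3 (200.2° to 266.1°, uniform, h = 21) is passed completely: s = 7.0000 + (21) = 28.0000
θ = 316.2° falls in segment 4 (266.1° to 360°, cycloidal, h = -28): β = 316.2 − 266.1 = 50.1°, B = 93.9°; Δs = -28·(0.5335 − sin(2π·0.5335)/(2π)) = -15.8717; s = 28.0000 − 15.8717 = 12.1283

12.1283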